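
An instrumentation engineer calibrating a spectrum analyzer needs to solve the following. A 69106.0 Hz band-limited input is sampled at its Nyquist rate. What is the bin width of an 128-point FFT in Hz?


Step 1 — Nyquist sampling rate:
fs = 2 * fmax = 2 * 69106.0 = 138212.0 Hz

Step 2 — DFT bin spacing:
df = fs / N = 138212.0 / 128 = 1079.7812 Hz

1079.7812 Hz


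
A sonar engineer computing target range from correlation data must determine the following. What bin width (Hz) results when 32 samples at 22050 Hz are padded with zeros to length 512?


Frequency resolution after zero-padding:
N_padded = 32 * 16 = 512
df = fs / N_padded
   = 22050 / 512
   = 43.0664 Hz

43.0664 Hz


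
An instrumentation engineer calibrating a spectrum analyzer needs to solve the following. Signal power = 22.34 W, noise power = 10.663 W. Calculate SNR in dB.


SNR in decibels:
SNR = 10 * log10(Ps / Pn)
    = 10 * log10(22.34 / 10.663)
    = 10 * log10(2.0951)
    = 10 * 0.3212
    = 3.21 dB

3.21 dB


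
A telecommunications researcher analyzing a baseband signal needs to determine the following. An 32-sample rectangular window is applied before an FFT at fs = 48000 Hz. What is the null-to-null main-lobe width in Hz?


Main lobe width for a rectangular window:
Width = 2 * fs / N
      = 2 * 48000 / 32
      = 96000 / 32
      = 3000.0 Hz

3000.0 Hz


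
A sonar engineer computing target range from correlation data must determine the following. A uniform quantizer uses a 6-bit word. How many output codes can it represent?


Number of quantization levels = 2^N
= 2^6
= 64

64


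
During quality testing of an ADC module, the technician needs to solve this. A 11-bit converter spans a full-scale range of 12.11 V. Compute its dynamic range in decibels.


Dynamic range from full-scale to LSB:
V_min = V_max / 2^bits = 12.11 / 2^11
DR = 20 * log10(V_max / V_min)
   = 20 * log10(2^11)
   = 20 * 11 * log10(2)
   = 66.23 dB

66.23 dB


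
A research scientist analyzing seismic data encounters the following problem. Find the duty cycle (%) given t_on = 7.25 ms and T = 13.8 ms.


Duty cycle as a percentage:
DC = (t_on / T) * 100
   = (7.25 / 13.8) * 100
   = 0.525362 * 100
   = 52.54 %

52.54 %


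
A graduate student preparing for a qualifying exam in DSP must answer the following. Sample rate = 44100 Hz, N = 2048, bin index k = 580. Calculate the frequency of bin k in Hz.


Frequency of DFT bin k:
f_k = k * fs / N
    = 580 * 44100 / 2048
    = 25578000 / 2048
    = 12489.258 Hz

12489.258 Hz


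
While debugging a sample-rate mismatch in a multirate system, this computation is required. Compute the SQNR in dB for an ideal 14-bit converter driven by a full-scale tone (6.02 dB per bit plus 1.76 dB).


Theoretical SNR for a full-scale sinusoid:
SNR = 6.02 * N + 1.76
    = 6.02 * 14 + 1.76
    = 84.28 + 1.76
    = 86.04 dB

86.04 dB


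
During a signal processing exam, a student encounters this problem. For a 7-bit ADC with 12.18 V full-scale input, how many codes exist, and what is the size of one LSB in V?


Step 1 — number of quantization levels:
L = 2^N = 2^7 = 128

Step 2 — LSB step size:
delta = Vfs / L
      = 12.18 / 128
      = 0.09515625 V

Levels = 128; step size = 0.09515625 V


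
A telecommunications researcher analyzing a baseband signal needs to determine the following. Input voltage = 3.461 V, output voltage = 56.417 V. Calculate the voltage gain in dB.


Voltage gain in dB:
G = 20 * log10(Vout / Vin)
  = 20 * log10(56.417 / 3.461)
  = 20 * log10(16.30078)
  = 20 * 1.212208
  = 24.24 dB

24.24 dB


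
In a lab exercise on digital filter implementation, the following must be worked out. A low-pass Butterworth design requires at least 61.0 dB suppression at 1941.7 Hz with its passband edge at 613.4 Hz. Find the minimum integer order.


Butterworth filter order formula:
n = log10(10^(A/10) - 1) / (2 * log10(f_stop/f_pass))
10^(61.0/10) - 1 = 1258924.4118
f_stop/f_pass = 1941.7 / 613.4 = 3.1655
n = 6.0947 -> ceil = 7

7


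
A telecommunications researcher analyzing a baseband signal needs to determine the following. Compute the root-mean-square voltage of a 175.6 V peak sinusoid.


RMS voltage for a sinusoidal waveform:
V_rms = V_peak / sqrt(2)
      = 175.6 / 1.414214
      = 124.168 V

124.168 V


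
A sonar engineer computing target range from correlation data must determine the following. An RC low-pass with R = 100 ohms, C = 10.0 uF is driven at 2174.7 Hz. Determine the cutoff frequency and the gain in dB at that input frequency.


Step 1 — cutoff frequency:
fc = 1 / (2*pi*R*C)
C = 10.0 uF = 1e-05 F
fc = 1 / (2*pi*100*1e-05)
   = 159.155 Hz

Step 2 — magnitude at f = 2174.7 Hz:
|H(f)| = 1 / sqrt(1 + (f/fc)^2)
f/fc = 2174.7 / 159.155 = 13.664038
|H| = 1 / sqrt(1 + 186.705934) = 0.0729896
|H|_dB = 20*log10(0.0729896) = -22.73 dB

fc = 159.155 Hz; |H(2174.7 Hz)| = -22.73 dB


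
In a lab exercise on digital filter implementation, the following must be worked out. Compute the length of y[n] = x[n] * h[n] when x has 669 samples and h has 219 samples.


Linear convolution output length:
L = N + M - 1
  = 669 + 219 - 1
  = 887 samples

887


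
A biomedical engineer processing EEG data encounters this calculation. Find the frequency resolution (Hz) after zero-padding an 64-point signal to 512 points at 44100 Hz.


Frequency resolution after zero-padding:
N_padded = 64 * 8 = 512
df = fs / N_padded
   = 44100 / 512
   = 86.1328 Hz

86.1328 Hz


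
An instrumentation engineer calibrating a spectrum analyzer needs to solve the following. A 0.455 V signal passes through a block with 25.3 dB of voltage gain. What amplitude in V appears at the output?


Output voltage from dB gain:
V_out = V_in * 10^(gain_dB / 20)
      = 0.455 * 10^(25.3 / 20)
      = 0.455 * 18.40772
      = 8.3755 V

8.3755 V


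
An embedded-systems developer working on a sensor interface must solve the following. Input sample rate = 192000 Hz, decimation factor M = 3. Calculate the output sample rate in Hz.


Decimation reduces the sample rate:
fs_out = fs_in / M
       = 192000 / 3
       = 64000.0 Hz

64000.0 Hz


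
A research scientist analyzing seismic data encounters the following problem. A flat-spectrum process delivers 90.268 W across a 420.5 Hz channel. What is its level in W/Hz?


Power spectral density:
PSD = P / BW
    = 90.268 / 420.5
    = 0.21466825 W/Hz

0.21466825 W/Hz


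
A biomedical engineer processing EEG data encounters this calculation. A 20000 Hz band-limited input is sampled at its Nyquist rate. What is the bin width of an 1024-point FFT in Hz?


Step 1 — Nyquist sampling rate:
fs = 2 * fmax = 2 * 20000 = 40000 Hz

Step 2 — DFT bin spacing:
df = fs / N = 40000 / 1024 = 39.0625 Hz

39.0625 Hz


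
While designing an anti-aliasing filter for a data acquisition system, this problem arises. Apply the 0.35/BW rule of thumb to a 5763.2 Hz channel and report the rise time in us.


Rise time from bandwidth relationship:
tr = 0.35 / BW
   = 0.35 / 5763.2
   = 6.073014992e-05 s
   = 60.7301 us

60.7301 us


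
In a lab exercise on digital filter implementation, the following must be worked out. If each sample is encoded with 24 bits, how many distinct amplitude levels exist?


Number of quantization levels = 2^N
= 2^24
= 16777216

16777216


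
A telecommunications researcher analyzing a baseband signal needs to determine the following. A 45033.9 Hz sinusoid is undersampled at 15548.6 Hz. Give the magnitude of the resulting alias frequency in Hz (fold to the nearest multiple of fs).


Compute the nearest integer multiple of fs to the signal:
n = round(45033.9 / 15548.6) = 3
f_alias = |45033.9 - 3 * 15548.6|
        = |45033.9 - 46645.8|
        = 1611.9 Hz

1611.9


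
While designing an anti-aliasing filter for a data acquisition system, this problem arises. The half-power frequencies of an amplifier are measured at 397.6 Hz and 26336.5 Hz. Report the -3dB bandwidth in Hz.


Bandwidth is the difference of -3dB frequencies:
BW = f_high - f_low
   = 26336.5 - 397.6
   = 25938.9 Hz

25938.9 Hz


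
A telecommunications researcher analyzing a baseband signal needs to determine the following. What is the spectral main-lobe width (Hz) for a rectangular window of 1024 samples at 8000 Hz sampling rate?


Main lobe width for a rectangular window:
Width = 2 * fs / N
      = 2 * 8000 / 1024
      = 16000 / 1024
      = 15.625 Hz

15.625 Hz


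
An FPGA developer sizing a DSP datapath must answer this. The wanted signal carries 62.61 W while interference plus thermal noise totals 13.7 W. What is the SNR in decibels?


SNR in decibels:
SNR = 10 * log10(Ps / Pn)
    = 10 * log10(62.61 / 13.7)
    = 10 * log10(4.5701)
    = 10 * 0.6599
    = 6.6 dB

6.6 dB


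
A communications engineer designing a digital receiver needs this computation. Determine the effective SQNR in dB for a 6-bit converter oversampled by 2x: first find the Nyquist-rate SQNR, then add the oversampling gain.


Step 1 — baseline SQNR at Nyquist:
SQNR_base = 6.02*N + 1.76
          = 6.02*6 + 1.76
          = 37.88 dB

Step 2 — oversampling processing gain:
G = 10*log10(OSR) = 10*log10(2) = 3.01 dB

Step 3 — total:
SQNR_total = 37.88 + 3.01 = 40.89 dB

Base SQNR = 37.88 dB; oversampled SQNR = 40.89 dB


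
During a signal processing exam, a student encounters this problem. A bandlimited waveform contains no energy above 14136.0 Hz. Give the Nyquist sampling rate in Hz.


The Nyquist rate is twice the maximum frequency component.
fs_min = 2 * fmax
      = 2 * 14136.0
      = 28272.0 Hz

28272.0


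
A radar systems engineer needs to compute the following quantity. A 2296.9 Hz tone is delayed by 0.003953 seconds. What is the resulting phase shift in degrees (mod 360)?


Phase shift from frequency and time delay:
phi = 360 * f * t_delay
    = 360 * 2296.9 * 0.003953
    = 3268.67 degrees
    mod 360 = 28.67 degrees

28.67 degrees


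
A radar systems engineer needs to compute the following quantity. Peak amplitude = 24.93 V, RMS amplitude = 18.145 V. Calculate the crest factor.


Crest factor is the ratio of peak to RMS:
CF = V_peak / V_rms
   = 24.93 / 18.145
   = 1.3739

1.3739


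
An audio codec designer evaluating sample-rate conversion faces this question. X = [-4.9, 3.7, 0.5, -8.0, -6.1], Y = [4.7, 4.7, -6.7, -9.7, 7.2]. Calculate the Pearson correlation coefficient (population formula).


Pearson correlation coefficient (population):
r = cov(X,Y) / (std(X) * std(Y))
Mean X = -2.96, Mean Y = 0.04
Cov(X,Y) = 5.0564
Std(X) = 4.366967, Std(Y) = 6.855538
r = 0.1689

0.1689


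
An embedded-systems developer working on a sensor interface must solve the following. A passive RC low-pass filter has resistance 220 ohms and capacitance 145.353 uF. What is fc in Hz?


Cutoff frequency of a first-order RC filter:
fc = 1 / (2 * pi * R * C)
C = 145.353 uF = 0.000145353 F
fc = 1 / (2 * pi * 220 * 0.000145353)
   = 1 / 0.20092156346998
   = 4.977067 Hz

4.977067 Hz


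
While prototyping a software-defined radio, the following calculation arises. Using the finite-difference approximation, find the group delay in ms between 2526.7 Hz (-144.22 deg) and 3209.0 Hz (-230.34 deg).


Group delay from phase difference:
tau = -d(phi)/d(omega)
d(phi) = -86.12 deg = -1.503078 rad
d(omega) = 2*pi*(3209.0 - 2526.7) = 4287.0173 rad/s
tau = -(-1.503078) / 4287.0173
    = 0.3506 ms

0.3506 ms


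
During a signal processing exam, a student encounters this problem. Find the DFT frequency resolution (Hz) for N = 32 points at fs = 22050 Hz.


DFT frequency resolution:
df = fs / N
   = 22050 / 32
   = 689.0625 Hz

689.0625 Hz


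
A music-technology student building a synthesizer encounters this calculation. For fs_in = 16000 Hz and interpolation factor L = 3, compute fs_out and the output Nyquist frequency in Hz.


Step 1 — output sample rate after interpolation by L:
fs_out = L * fs_in = 3 * 16000 = 48000 Hz

Step 2 — Nyquist frequency of the output stream:
f_Nyq = fs_out / 2 = 48000 / 2 = 24000.0 Hz

fs_out = 48000 Hz; f_Nyquist = 24000.0 Hz


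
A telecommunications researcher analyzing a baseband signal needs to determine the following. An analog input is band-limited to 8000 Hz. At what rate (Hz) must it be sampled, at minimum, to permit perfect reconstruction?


The Nyquist rate is twice the maximum frequency component.
fs_min = 2 * fmax
      = 2 * 8000
      = 16000 Hz

16000


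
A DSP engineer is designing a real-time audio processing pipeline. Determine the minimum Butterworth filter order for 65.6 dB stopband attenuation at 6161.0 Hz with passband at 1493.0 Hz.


Butterworth filter order formula:
n = log10(10^(A/10) - 1) / (2 * log10(f_stop/f_pass))
10^(65.6/10) - 1 = 3630779.5477
f_stop/f_pass = 6161.0 / 1493.0 = 4.1266
n = 5.3282 -> ceil = 6

6


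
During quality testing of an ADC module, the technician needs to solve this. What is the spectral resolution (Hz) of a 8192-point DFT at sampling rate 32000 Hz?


DFT frequency resolution:
df = fs / N
   = 32000 / 8192
   = 3.9062 Hz

3.9062 Hz


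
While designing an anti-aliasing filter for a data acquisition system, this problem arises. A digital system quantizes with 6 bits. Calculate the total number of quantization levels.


Number of quantization levels = 2^N
= 2^6
= 64

64


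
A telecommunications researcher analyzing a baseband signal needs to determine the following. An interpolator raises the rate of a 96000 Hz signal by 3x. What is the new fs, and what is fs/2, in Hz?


Step 1 — output sample rate after interpolation by L:
fs_out = L * fs_in = 3 * 96000 = 288000 Hz

Step 2 — Nyquist frequency of the output stream:
f_Nyq = fs_out / 2 = 288000 / 2 = 144000.0 Hz

fs_out = 288000 Hz; f_Nyquist = 144000.0 Hz


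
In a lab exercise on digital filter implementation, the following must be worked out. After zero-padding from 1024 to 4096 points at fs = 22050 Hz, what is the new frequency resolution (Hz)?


Frequency resolution after zero-padding:
N_padded = 1024 * 4 = 4096
df = fs / N_padded
   = 22050 / 4096
   = 5.3833 Hz

5.3833 Hz


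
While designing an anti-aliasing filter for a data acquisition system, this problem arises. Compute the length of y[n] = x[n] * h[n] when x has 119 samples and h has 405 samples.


Linear convolution output length:
L = N + M - 1
  = 119 + 405 - 1
  = 523 samples

523


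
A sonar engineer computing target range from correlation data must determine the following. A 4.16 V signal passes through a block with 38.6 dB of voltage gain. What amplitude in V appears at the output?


Output voltage from dB gain:
V_out = V_in * 10^(gain_dB / 20)
      = 4.16 * 10^(38.6 / 20)
      = 4.16 * 85.113804
      = 354.0734 V

354.0734 V


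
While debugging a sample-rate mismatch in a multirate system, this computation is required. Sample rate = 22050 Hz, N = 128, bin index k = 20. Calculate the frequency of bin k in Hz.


Frequency of DFT bin k:
f_k = k * fs / N
    = 20 * 22050 / 128
    = 441000 / 128
    = 3445.312 Hz

3445.312 Hz


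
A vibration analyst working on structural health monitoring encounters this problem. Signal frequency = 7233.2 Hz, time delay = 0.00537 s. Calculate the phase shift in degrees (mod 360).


Phase shift from frequency and time delay:
phi = 360 * f * t_delay
    = 360 * 7233.2 * 0.00537
    = 13983.22 degrees
    mod 360 = 303.22 degrees

303.22 degrees


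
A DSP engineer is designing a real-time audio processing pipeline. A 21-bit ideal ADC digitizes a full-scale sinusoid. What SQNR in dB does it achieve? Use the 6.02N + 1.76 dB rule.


Theoretical SNR for a full-scale sinusoid:
SNR = 6.02 * N + 1.76
    = 6.02 * 21 + 1.76
    = 126.42 + 1.76
    = 128.18 dB

128.18 dB


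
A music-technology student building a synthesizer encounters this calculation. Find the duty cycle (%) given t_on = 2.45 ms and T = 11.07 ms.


Duty cycle as a percentage:
DC = (t_on / T) * 100
   = (2.45 / 11.07) * 100
   = 0.221319 * 100
   = 22.13 %

22.13 %


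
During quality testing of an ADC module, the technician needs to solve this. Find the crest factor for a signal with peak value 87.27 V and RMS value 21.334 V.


Crest factor is the ratio of peak to RMS:
CF = V_peak / V_rms
   = 87.27 / 21.334
   = 4.0907

4.0907


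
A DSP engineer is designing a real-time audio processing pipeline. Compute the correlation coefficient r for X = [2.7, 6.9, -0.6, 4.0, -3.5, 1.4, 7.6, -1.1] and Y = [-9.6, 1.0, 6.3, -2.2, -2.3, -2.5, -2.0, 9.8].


Pearson correlation coefficient (population):
r = cov(X,Y) / (std(X) * std(Y))
Mean X = 2.175, Mean Y = -0.1875
Cov(X,Y) = -6.220938
Std(X) = 3.650257, Std(Y) = 5.578852
r = -0.3055

-0.3055


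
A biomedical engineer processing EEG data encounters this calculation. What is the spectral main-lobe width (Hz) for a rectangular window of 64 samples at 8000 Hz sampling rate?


Main lobe width for a rectangular window:
Width = 2 * fs / N
      = 2 * 8000 / 64
      = 16000 / 64
      = 250.0 Hz

250.0 Hz


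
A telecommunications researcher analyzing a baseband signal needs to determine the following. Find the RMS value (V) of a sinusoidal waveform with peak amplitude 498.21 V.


RMS voltage for a sinusoidal waveform:
V_rms = V_peak / sqrt(2)
      = 498.21 / 1.414214
      = 352.288 V

352.288 V


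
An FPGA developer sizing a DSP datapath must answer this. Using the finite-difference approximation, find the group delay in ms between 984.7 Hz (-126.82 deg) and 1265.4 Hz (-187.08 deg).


Group delay from phase difference:
tau = -d(phi)/d(omega)
d(phi) = -60.26 deg = -1.051735 rad
d(omega) = 2*pi*(1265.4 - 984.7) = 1763.6901 rad/s
tau = -(-1.051735) / 1763.6901
    = 0.5963 ms

0.5963 ms


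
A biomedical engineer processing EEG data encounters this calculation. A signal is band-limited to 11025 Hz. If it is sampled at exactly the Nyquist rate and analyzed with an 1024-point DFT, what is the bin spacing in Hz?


Step 1 — Nyquist sampling rate:
fs = 2 * fmax = 2 * 11025 = 22050 Hz

Step 2 — DFT bin spacing:
df = fs / N = 22050 / 1024 = 21.5332 Hz

21.5332 Hz


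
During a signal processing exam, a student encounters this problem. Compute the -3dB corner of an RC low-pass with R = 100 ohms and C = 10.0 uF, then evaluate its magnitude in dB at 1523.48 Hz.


Step 1 — cutoff frequency:
fc = 1 / (2*pi*R*C)
C = 10.0 uF = 1e-05 F
fc = 1 / (2*pi*100*1e-05)
   = 159.155 Hz

Step 2 — magnitude at f = 1523.48 Hz:
|H(f)| = 1 / sqrt(1 + (f/fc)^2)
f/fc = 1523.48 / 159.155 = 9.572304
|H| = 1 / sqrt(1 + 91.629004) = 0.1039026
|H|_dB = 20*log10(0.1039026) = -19.67 dB

fc = 159.155 Hz; |H(1523.48 Hz)| = -19.67 dB


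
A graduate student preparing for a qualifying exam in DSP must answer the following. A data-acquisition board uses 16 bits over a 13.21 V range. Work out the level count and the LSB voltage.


Step 1 — number of quantization levels:
L = 2^N = 2^16 = 65536

Step 2 — LSB step size:
delta = Vfs / L
      = 13.21 / 65536
      = 0.00020157 V

Levels = 65536; step size = 0.00020157 V


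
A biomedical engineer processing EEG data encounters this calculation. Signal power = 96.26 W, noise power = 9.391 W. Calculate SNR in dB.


SNR in decibels:
SNR = 10 * log10(Ps / Pn)
    = 10 * log10(96.26 / 9.391)
    = 10 * log10(10.2502)
    = 10 * 1.0107
    = 10.11 dB

10.11 dB


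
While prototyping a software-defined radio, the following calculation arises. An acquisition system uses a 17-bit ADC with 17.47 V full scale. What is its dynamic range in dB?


Dynamic range from full-scale to LSB:
V_min = V_max / 2^bits = 17.47 / 2^17
DR = 20 * log10(V_max / V_min)
   = 20 * log10(2^17)
   = 20 * 17 * log10(2)
   = 102.35 dB

102.35 dB


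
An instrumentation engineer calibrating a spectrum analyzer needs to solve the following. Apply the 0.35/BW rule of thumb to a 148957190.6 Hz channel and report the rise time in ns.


Rise time from bandwidth relationship:
tr = 0.35 / BW
   = 0.35 / 148957190.6
   = 2.349668375e-09 s
   = 2.3497 ns

2.3497 ns


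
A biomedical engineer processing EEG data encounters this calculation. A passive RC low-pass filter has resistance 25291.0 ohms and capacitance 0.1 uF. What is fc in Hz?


Cutoff frequency of a first-order RC filter:
fc = 1 / (2 * pi * R * C)
C = 0.1 uF = 1e-07 F
fc = 1 / (2 * pi * 25291.0 * 1e-07)
   = 1 / 0.015890803960388
   = 62.929478 Hz

62.929478 Hz


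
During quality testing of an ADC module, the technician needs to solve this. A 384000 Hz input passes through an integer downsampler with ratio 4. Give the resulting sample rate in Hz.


Decimation reduces the sample rate:
fs_out = fs_in / M
       = 384000 / 4
       = 96000.0 Hz

96000.0 Hz


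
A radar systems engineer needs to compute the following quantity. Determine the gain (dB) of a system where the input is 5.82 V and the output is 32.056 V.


Voltage gain in dB:
G = 20 * log10(Vout / Vin)
  = 20 * log10(32.056 / 5.82)
  = 20 * log10(5.507904)
  = 20 * 0.740986
  = 14.82 dB

14.82 dB


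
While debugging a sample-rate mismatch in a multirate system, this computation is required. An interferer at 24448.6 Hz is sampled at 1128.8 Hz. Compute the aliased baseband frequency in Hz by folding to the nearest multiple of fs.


Compute the nearest integer multiple of fs to the signal:
n = round(24448.6 / 1128.8) = 22
f_alias = |24448.6 - 22 * 1128.8|
        = |24448.6 - 24833.6|
        = 385.0 Hz

385.0


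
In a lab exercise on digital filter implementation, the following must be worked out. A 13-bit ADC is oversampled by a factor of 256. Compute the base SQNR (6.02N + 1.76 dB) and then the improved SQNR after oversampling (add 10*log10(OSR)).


Step 1 — baseline SQNR at Nyquist:
SQNR_base = 6.02*N + 1.76
          = 6.02*13 + 1.76
          = 80.02 dB

Step 2 — oversampling processing gain:
G = 10*log10(OSR) = 10*log10(256) = 24.08 dB

Step 3 — total:
SQNR_total = 80.02 + 24.08 = 104.1 dB

Base SQNR = 80.02 dB; oversampled SQNR = 104.1 dB


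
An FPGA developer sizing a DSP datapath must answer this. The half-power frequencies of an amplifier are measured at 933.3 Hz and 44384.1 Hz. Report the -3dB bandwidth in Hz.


Bandwidth is the difference of -3dB frequencies:
BW = f_high - f_low
   = 44384.1 - 933.3
   = 43450.8 Hz

43450.8 Hz


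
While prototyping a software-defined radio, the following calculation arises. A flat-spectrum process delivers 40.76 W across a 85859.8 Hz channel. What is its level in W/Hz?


Power spectral density:
PSD = P / BW
    = 40.76 / 85859.8
    = 0.00047473 W/Hz

0.00047473 W/Hz


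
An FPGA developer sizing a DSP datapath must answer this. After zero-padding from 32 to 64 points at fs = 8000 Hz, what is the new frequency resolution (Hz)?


Frequency resolution after zero-padding:
N_padded = 32 * 2 = 64
df = fs / N_padded
   = 8000 / 64
   = 125.0 Hz

125.0 Hz


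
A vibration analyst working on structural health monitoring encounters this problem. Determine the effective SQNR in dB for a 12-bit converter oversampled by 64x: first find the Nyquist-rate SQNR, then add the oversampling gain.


Step 1 — baseline SQNR at Nyquist:
SQNR_base = 6.02*N + 1.76
          = 6.02*12 + 1.76
          = 74.0 dB

Step 2 — oversampling processing gain:
G = 10*log10(OSR) = 10*log10(64) = 18.06 dB

Step 3 — total:
SQNR_total = 74.0 + 18.06 = 92.06 dB

Base SQNR = 74.0 dB; oversampled SQNR = 92.06 dB


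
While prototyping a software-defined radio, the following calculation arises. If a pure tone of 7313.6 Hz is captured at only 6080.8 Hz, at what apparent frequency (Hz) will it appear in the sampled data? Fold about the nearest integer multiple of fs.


Compute the nearest integer multiple of fs to the signal:
n = round(7313.6 / 6080.8) = 1
f_alias = |7313.6 - 1 * 6080.8|
        = |7313.6 - 6080.8|
        = 1232.8 Hz

1232.8


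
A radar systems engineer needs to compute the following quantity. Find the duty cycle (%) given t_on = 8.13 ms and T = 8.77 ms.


Duty cycle as a percentage:
DC = (t_on / T) * 100
   = (8.13 / 8.77) * 100
   = 0.927024 * 100
   = 92.7 %

92.7 %


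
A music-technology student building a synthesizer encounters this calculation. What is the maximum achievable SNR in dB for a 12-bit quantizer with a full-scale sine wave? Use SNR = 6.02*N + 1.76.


Theoretical SNR for a full-scale sinusoid:
SNR = 6.02 * N + 1.76
    = 6.02 * 12 + 1.76
    = 72.24 + 1.76
    = 74.0 dB

74.0 dB


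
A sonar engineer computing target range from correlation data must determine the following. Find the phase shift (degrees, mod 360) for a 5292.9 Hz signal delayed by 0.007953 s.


Phase shift from frequency and time delay:
phi = 360 * f * t_delay
    = 360 * 5292.9 * 0.007953
    = 15154.0 degrees
    mod 360 = 34.0 degrees

34.0 degrees


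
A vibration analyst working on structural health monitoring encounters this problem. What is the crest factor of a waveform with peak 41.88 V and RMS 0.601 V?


Crest factor is the ratio of peak to RMS:
CF = V_peak / V_rms
   = 41.88 / 0.601
   = 69.6839

69.6839


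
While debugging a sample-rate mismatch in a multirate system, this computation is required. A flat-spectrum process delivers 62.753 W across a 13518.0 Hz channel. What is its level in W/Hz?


Power spectral density:
PSD = P / BW
    = 62.753 / 13518.0
    = 0.00464218 W/Hz

0.00464218 W/Hz


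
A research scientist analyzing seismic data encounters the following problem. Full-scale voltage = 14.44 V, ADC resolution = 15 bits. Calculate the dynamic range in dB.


Dynamic range from full-scale to LSB:
V_min = V_max / 2^bits = 14.44 / 2^15
DR = 20 * log10(V_max / V_min)
   = 20 * log10(2^15)
   = 20 * 15 * log10(2)
   = 90.31 dB

90.31 dB


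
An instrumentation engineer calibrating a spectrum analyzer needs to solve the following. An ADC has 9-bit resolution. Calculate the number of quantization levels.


Number of quantization levels = 2^N
= 2^9
= 512

512


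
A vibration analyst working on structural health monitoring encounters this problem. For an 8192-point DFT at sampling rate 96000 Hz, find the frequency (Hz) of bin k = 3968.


Frequency of DFT bin k:
f_k = k * fs / N
    = 3968 * 96000 / 8192
    = 380928000 / 8192
    = 46500.0 Hz

46500.0 Hz


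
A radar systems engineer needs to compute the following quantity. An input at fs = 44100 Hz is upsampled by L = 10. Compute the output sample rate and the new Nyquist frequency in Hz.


Step 1 — output sample rate after interpolation by L:
fs_out = L * fs_in = 10 * 44100 = 441000 Hz

Step 2 — Nyquist frequency of the output stream:
f_Nyq = fs_out / 2 = 441000 / 2 = 220500.0 Hz

fs_out = 441000 Hz; f_Nyquist = 220500.0 Hz


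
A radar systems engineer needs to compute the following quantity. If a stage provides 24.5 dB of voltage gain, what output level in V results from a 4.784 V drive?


Output voltage from dB gain:
V_out = V_in * 10^(gain_dB / 20)
      = 4.784 * 10^(24.5 / 20)
      = 4.784 * 16.78804
      = 80.314 V

80.314 V


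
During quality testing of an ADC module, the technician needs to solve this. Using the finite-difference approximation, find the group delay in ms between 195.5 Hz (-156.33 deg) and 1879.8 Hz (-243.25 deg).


Group delay from phase difference:
tau = -d(phi)/d(omega)
d(phi) = -86.92 deg = -1.51704 rad
d(omega) = 2*pi*(1879.8 - 195.5) = 10582.769 rad/s
tau = -(-1.51704) / 10582.769
    = 0.1434 ms

0.1434 ms


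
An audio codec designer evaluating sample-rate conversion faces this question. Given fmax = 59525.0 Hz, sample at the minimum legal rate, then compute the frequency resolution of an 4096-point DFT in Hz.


Step 1 — Nyquist sampling rate:
fs = 2 * fmax = 2 * 59525.0 = 119050.0 Hz

Step 2 — DFT bin spacing:
df = fs / N = 119050.0 / 4096 = 29.0649 Hz

29.0649 Hz


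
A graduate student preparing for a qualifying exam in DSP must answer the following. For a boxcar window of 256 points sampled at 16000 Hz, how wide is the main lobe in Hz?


Main lobe width for a rectangular window:
Width = 2 * fs / N
      = 2 * 16000 / 256
      = 32000 / 256
      = 125.0 Hz

125.0 Hz


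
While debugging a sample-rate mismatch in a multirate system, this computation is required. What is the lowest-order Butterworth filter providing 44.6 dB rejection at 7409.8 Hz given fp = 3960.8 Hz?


Butterworth filter order formula:
n = log10(10^(A/10) - 1) / (2 * log10(f_stop/f_pass))
10^(44.6/10) - 1 = 28839.315
f_stop/f_pass = 7409.8 / 3960.8 = 1.8708
n = 8.1978 -> ceil = 9

9


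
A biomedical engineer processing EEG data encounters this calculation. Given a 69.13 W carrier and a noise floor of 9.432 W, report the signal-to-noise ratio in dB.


SNR in decibels:
SNR = 10 * log10(Ps / Pn)
    = 10 * log10(69.13 / 9.432)
    = 10 * log10(7.3293)
    = 10 * 0.8651
    = 8.65 dB

8.65 dB


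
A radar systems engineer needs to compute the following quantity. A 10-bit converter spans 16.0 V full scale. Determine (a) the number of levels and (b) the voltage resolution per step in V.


Step 1 — number of quantization levels:
L = 2^N = 2^10 = 1024

Step 2 — LSB step size:
delta = Vfs / L
      = 16.0 / 1024
      = 0.015625 V

Levels = 1024; step size = 0.015625 V


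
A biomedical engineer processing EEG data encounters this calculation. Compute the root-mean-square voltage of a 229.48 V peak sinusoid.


RMS voltage for a sinusoidal waveform:
V_rms = V_peak / sqrt(2)
      = 229.48 / 1.414214
      = 162.267 V

162.267 V


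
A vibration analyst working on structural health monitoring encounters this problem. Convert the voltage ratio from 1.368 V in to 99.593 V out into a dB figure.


Voltage gain in dB:
G = 20 * log10(Vout / Vin)
  = 20 * log10(99.593 / 1.368)
  = 20 * log10(72.801901)
  = 20 * 1.862143
  = 37.24 dB

37.24 dB


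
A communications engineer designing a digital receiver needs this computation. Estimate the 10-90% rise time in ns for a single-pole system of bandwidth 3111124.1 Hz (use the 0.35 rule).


Rise time from bandwidth relationship:
tr = 0.35 / BW
   = 0.35 / 3111124.1
   = 1.124995303e-07 s
   = 112.4995 ns

112.4995 ns


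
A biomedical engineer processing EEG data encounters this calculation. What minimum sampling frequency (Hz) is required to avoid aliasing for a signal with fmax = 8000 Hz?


The Nyquist rate is twice the maximum frequency component.
fs_min = 2 * fmax
      = 2 * 8000
      = 16000 Hz

16000


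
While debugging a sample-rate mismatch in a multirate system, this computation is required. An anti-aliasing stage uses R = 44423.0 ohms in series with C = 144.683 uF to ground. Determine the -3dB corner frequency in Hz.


Cutoff frequency of a first-order RC filter:
fc = 1 / (2 * pi * R * C)
C = 144.683 uF = 0.000144683 F
fc = 1 / (2 * pi * 44423.0 * 0.000144683)
   = 1 / 40.383621043356
   = 0.024763 Hz

0.024763 Hz


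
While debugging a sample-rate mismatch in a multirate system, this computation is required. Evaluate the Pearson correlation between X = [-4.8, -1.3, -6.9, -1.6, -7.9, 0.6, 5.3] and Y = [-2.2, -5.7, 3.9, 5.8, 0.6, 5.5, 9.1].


Pearson correlation coefficient (population):
r = cov(X,Y) / (std(X) * std(Y))
Mean X = -2.3714, Mean Y = 2.4286
Cov(X,Y) = 9.840612
Std(X) = 4.249274, Std(Y) = 4.755663
r = 0.487

0.487


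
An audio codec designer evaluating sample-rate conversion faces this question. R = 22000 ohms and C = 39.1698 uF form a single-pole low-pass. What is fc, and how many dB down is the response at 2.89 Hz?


Step 1 — cutoff frequency:
fc = 1 / (2*pi*R*C)
C = 39.1698 uF = 3.91698e-05 F
fc = 1 / (2*pi*22000*3.91698e-05)
   = 0.184691 Hz

Step 2 — magnitude at f = 2.89 Hz:
|H(f)| = 1 / sqrt(1 + (f/fc)^2)
f/fc = 2.89 / 0.184691 = 15.647758
|H| = 1 / sqrt(1 + 244.85233) = 0.0637768
|H|_dB = 20*log10(0.0637768) = -23.91 dB

fc = 0.184691 Hz; |H(2.89 Hz)| = -23.91 dB


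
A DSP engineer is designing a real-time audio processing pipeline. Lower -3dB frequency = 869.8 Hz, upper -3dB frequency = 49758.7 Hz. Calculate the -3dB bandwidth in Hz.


Bandwidth is the difference of -3dB frequencies:
BW = f_high - f_low
   = 49758.7 - 869.8
   = 48888.9 Hz

48888.9 Hz


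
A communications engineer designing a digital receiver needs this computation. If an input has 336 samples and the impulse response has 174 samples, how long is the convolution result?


Linear convolution output length:
L = N + M - 1
  = 336 + 174 - 1
  = 509 samples

509


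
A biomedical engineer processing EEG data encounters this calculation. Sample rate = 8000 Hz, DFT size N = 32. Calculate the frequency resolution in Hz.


DFT frequency resolution:
df = fs / N
   = 8000 / 32
   = 250.0 Hz

250.0 Hz


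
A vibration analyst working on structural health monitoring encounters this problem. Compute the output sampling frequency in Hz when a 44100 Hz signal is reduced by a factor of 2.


Decimation reduces the sample rate:
fs_out = fs_in / M
       = 44100 / 2
       = 22050.0 Hz

22050.0 Hz


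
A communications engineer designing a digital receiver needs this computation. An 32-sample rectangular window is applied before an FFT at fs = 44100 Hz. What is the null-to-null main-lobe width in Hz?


Main lobe width for a rectangular window:
Width = 2 * fs / N
      = 2 * 44100 / 32
      = 88200 / 32
      = 2756.25 Hz

2756.25 Hz


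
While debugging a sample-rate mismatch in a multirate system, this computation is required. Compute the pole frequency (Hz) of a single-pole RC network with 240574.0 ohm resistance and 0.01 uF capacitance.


Cutoff frequency of a first-order RC filter:
fc = 1 / (2 * pi * R * C)
C = 0.01 uF = 1e-08 F
fc = 1 / (2 * pi * 240574.0 * 1e-08)
   = 1 / 0.015115710220894
   = 66.156336 Hz

66.156336 Hz


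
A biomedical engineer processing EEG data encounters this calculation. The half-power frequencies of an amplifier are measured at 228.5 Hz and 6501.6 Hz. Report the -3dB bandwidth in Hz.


Bandwidth is the difference of -3dB frequencies:
BW = f_high - f_low
   = 6501.6 - 228.5
   = 6273.1 Hz

6273.1 Hz


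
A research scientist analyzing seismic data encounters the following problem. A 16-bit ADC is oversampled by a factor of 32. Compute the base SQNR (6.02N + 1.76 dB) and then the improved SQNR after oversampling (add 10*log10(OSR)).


Step 1 — baseline SQNR at Nyquist:
SQNR_base = 6.02*N + 1.76
          = 6.02*16 + 1.76
          = 98.08 dB

Step 2 — oversampling processing gain:
G = 10*log10(OSR) = 10*log10(32) = 15.05 dB

Step 3 — total:
SQNR_total = 98.08 + 15.05 = 113.13 dB

Base SQNR = 98.08 dB; oversampled SQNR = 113.13 dB


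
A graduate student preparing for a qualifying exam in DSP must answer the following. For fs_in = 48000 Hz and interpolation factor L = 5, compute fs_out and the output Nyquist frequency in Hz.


Step 1 — output sample rate after interpolation by L:
fs_out = L * fs_in = 5 * 48000 = 240000 Hz

Step 2 — Nyquist frequency of the output stream:
f_Nyq = fs_out / 2 = 240000 / 2 = 120000.0 Hz

fs_out = 240000 Hz; f_Nyquist = 120000.0 Hz


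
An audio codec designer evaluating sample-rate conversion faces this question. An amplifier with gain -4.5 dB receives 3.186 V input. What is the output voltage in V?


Output voltage from dB gain:
V_out = V_in * 10^(gain_dB / 20)
      = 3.186 * 10^(-4.5 / 20)
      = 3.186 * 0.595662
      = 1.8978 V

1.8978 V


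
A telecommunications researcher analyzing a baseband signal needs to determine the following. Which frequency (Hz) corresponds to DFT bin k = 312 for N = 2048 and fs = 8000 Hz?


Frequency of DFT bin k:
f_k = k * fs / N
    = 312 * 8000 / 2048
    = 2496000 / 2048
    = 1218.75 Hz

1218.75 Hz


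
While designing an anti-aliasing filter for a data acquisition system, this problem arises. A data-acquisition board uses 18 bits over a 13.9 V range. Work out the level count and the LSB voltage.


Step 1 — number of quantization levels:
L = 2^N = 2^18 = 262144

Step 2 — LSB step size:
delta = Vfs / L
      = 13.9 / 262144
      = 5.302e-05 V

Levels = 262144; step size = 5.302e-05 V


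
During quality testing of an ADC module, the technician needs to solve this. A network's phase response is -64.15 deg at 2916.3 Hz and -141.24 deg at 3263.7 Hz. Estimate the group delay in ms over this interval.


Group delay from phase difference:
tau = -d(phi)/d(omega)
d(phi) = -77.09 deg = -1.345474 rad
d(omega) = 2*pi*(3263.7 - 2916.3) = 2182.7786 rad/s
tau = -(-1.345474) / 2182.7786
    = 0.6164 ms

0.6164 ms


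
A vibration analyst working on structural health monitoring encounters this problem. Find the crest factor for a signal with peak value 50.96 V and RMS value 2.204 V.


Crest factor is the ratio of peak to RMS:
CF = V_peak / V_rms
   = 50.96 / 2.204
   = 23.1216

23.1216


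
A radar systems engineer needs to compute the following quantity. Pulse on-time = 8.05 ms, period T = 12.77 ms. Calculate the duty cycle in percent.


Duty cycle as a percentage:
DC = (t_on / T) * 100
   = (8.05 / 12.77) * 100
   = 0.630384 * 100
   = 63.04 %

63.04 %


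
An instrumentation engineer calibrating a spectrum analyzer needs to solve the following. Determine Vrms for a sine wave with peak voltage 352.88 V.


RMS voltage for a sinusoidal waveform:
V_rms = V_peak / sqrt(2)
      = 352.88 / 1.414214
      = 249.524 V

249.524 V


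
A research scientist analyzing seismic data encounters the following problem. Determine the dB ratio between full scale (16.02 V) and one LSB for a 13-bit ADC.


Dynamic range from full-scale to LSB:
V_min = V_max / 2^bits = 16.02 / 2^13
DR = 20 * log10(V_max / V_min)
   = 20 * log10(2^13)
   = 20 * 13 * log10(2)
   = 78.27 dB

78.27 dB


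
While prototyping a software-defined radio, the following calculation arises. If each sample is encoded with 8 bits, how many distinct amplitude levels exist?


Number of quantization levels = 2^N
= 2^8
= 256

256


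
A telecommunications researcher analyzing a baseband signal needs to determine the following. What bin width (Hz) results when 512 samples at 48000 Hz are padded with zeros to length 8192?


Frequency resolution after zero-padding:
N_padded = 512 * 16 = 8192
df = fs / N_padded
   = 48000 / 8192
   = 5.8594 Hz

5.8594 Hz


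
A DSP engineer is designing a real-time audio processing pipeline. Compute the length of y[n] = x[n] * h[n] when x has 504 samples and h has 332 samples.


Linear convolution output length:
L = N + M - 1
  = 504 + 332 - 1
  = 835 samples

835


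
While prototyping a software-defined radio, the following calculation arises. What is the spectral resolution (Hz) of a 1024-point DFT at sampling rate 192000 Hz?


DFT frequency resolution:
df = fs / N
   = 192000 / 1024
   = 187.5 Hz

187.5 Hz


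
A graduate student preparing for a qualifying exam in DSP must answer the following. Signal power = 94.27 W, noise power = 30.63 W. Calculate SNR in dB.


SNR in decibels:
SNR = 10 * log10(Ps / Pn)
    = 10 * log10(94.27 / 30.63)
    = 10 * log10(3.0777)
    = 10 * 0.4882
    = 4.88 dB

4.88 dB


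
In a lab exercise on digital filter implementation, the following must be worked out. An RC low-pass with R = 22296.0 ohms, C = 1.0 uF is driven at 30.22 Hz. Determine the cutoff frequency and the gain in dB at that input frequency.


Step 1 — cutoff frequency:
fc = 1 / (2*pi*R*C)
C = 1.0 uF = 1e-06 F
fc = 1 / (2*pi*22296.0*1e-06)
   = 7.13827 Hz

Step 2 — magnitude at f = 30.22 Hz:
|H(f)| = 1 / sqrt(1 + (f/fc)^2)
f/fc = 30.22 / 7.13827 = 4.233519
|H| = 1 / sqrt(1 + 17.922683) = 0.2298839
|H|_dB = 20*log10(0.2298839) = -12.77 dB

fc = 7.13827 Hz; |H(30.22 Hz)| = -12.77 dB


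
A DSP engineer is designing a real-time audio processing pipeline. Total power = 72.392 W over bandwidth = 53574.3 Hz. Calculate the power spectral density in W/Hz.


Power spectral density:
PSD = P / BW
    = 72.392 / 53574.3
    = 0.00135124 W/Hz

0.00135124 W/Hz
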